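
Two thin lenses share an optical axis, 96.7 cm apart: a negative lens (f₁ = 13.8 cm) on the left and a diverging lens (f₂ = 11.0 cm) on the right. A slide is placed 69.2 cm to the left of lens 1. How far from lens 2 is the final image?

9.98 cm

Lens 1 is diverging, so f₁ = −13.8 cm.
Lens 1: 1/d_i1 = 1/f₁ − 1/d_o1 = 1/(-13.8) − 1/(69.2) = -0.08691, so d_i1 = -11.51 cm.
The intermediate image is 11.51 cm to the left of lens 1 (virtual), which is 96.7 − (-11.51) = 108.2 cm to the left of lens 2, so d_o2 = +108.2 cm.
Lens 2 is diverging, so f₂ = −11.0 cm.
Lens 2: 1/d_i2 = 1/f₂ − 1/d_o2 = 1/(-11.0) − 1/(108.2) = -0.1002, so d_i2 = -9.98 cm.
The final image is virtual, 9.98 cm to the left of lens 2 (overall magnification ≈ 0.015).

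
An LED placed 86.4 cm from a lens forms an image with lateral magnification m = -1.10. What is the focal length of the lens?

f = 45.3 cm (converging)

m = −d_i/d_o ⇒ d_i = −m·d_o = −(-1.10)·(86.4) = 95.04 cm.
1/f = 1/d_o + 1/d_i = 1/(86.4) + 1/(95.04) = 0.02210, so f = 45.3 cm.
Since f is positive, the lens is converging.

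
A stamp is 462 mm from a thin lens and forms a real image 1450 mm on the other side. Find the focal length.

Real image ⇒ d_i = +1450 mm.
1/f = 1/d_o + 1/d_i = 1/(462) + 1/(1450) = 0.002854, so f = 350 mm.
Since f is positive, the thin lens is converging.

f = 350 mm (converging)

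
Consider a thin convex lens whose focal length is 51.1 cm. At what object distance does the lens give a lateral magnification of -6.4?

m = −d_i/d_o ⇒ d_i = −m·d_o.
1/f = 1/d_o + 1/d_i = 1/d_o − 1/(m·d_o) = (1 − 1/m)/d_o, so d_o = f(1 − 1/m) = (51.10)(1 − 1/(-6.4)) = 59.1 cm.

59.1 cm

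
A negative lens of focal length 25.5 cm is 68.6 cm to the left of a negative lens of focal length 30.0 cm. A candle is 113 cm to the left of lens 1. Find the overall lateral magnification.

f₁ = −25.5 cm (diverging).
Lens 1: 1/d_i1 = 1/(-25.5) − 1/(113) = -0.04807, so d_i1 = -20.81 cm; m₁ = −d_i1/d_o1 = +0.1842.
d_o2 = 68.6 − (-20.81) = 89.41 cm.
f₂ = −30.0 cm (diverging).
Lens 2: 1/d_i2 = 1/(-30.0) − 1/(89.41) = -0.04452, so d_i2 = -22.46 cm; m₂ = −d_i2/d_o2 = +0.2512.
m = m₁·m₂ = (+0.1842)(+0.2512) = +0.0463.

m = +0.0463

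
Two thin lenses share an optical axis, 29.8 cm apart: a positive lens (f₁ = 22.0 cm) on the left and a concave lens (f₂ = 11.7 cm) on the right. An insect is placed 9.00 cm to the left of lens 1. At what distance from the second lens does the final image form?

Lens 1: 1/d_i1 = 1/f₁ − 1/d_o1 = 1/(22.0) − 1/(9.00) = -0.06566, so d_i1 = -15.23 cm.
The intermediate image is 15.23 cm to the left of lens 1 (virtual), which is 29.8 − (-15.23) = 45.03 cm to the left of lens 2, so d_o2 = +45.03 cm.
Lens 2 is diverging, so f₂ = −11.7 cm.
Lens 2: 1/d_i2 = 1/f₂ − 1/d_o2 = 1/(-11.7) − 1/(45.03) = -0.1077, so d_i2 = -9.29 cm.
The final image is virtual, 9.29 cm to the left of lens 2 (overall magnification ≈ 0.35).

9.29 cm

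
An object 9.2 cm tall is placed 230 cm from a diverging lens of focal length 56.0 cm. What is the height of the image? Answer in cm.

For a diverging lens, f = -56.0 cm.
1/d_i = 1/f − 1/d_o = 1/(-56.00) − 1/(230) = -0.02220, so d_i = -45.03 cm.
m = −d_i/d_o = +0.1958.
|h_i| = |m|·h_o = 0.1958 × 9.2 = 1.80 cm. The image is virtual, upright and reduced, on the same side as the object.

1.80 cm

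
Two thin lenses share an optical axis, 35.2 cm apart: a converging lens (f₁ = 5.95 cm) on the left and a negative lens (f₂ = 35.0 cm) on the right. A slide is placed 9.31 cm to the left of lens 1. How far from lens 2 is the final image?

12.2 cm

Lens 1: 1/d_i1 = 1/f₁ − 1/d_o1 = 1/(5.95) − 1/(9.31) = 0.06066, so d_i1 = 16.49 cm.
The intermediate image is 16.49 cm to the right of lens 1, which is 35.2 − (16.49) = 18.71 cm to the left of lens 2, so d_o2 = +18.71 cm.
Lens 2 is diverging, so f₂ = −35.0 cm.
Lens 2: 1/d_i2 = 1/f₂ − 1/d_o2 = 1/(-35.0) − 1/(18.71) = -0.08202, so d_i2 = -12.2 cm.
The final image is virtual, 12.2 cm to the left of lens 2 (overall magnification ≈ -1.2).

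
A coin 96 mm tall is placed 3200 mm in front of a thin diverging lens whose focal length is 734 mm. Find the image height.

For a diverging lens, f = -734 mm.
1/d_i = 1/f − 1/d_o = 1/(-734.0) − 1/(3200) = -0.001675, so d_i = -597.1 mm.
m = −d_i/d_o = +0.1866.
|h_i| = |m|·h_o = 0.1866 × 96 = 17.9 mm. The image is virtual, upright and reduced, on the same side as the object.

17.9 mm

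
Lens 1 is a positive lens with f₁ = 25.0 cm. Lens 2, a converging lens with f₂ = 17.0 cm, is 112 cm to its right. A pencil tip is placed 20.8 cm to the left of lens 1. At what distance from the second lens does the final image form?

Lens 1: 1/d_i1 = 1/f₁ − 1/d_o1 = 1/(25.0) − 1/(20.8) = -0.008077, so d_i1 = -123.8 cm.
The intermediate image is 123.8 cm to the left of lens 1 (virtual), which is 112 − (-123.8) = 235.8 cm to the left of lens 2, so d_o2 = +235.8 cm.
Lens 2: 1/d_i2 = 1/f₂ − 1/d_o2 = 1/(17.0) − 1/(235.8) = 0.05458, so d_i2 = 18.3 cm.
The final image is real, 18.3 cm to the right of lens 2 (overall magnification ≈ -0.46).

18.3 cm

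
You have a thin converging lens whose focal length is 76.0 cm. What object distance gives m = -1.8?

m = −d_i/d_o ⇒ d_i = −m·d_o.
1/f = 1/d_o + 1/d_i = 1/d_o − 1/(m·d_o) = (1 − 1/m)/d_o, so d_o = f(1 − 1/m) = (76.00)(1 − 1/(-1.8)) = 118 cm.

118 cm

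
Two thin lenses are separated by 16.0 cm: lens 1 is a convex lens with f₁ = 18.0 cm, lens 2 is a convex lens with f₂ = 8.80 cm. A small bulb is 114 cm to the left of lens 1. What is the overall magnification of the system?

Lens 1: 1/d_i1 = 1/(18.0) − 1/(114) = 0.04678, so d_i1 = 21.38 cm; m₁ = −d_i1/d_o1 = -0.1875.
d_o2 = 16.0 − (21.38) = -5.380 cm (virtual object).
Lens 2: 1/d_i2 = 1/(8.80) − 1/(-5.380) = 0.2995, so d_i2 = 3.339 cm; m₂ = −d_i2/d_o2 = +0.6206.
m = m₁·m₂ = (-0.1875)(+0.6206) = -0.116.

m = -0.116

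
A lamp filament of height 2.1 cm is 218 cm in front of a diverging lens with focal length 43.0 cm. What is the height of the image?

For a diverging lens, f = -43.0 cm.
1/d_i = 1/f − 1/d_o = 1/(-43.00) − 1/(218) = -0.02784, so d_i = -35.92 cm.
m = −d_i/d_o = +0.1648.
|h_i| = |m|·h_o = 0.1648 × 2.1 = 0.346 cm. The image is virtual, upright and reduced, on the same side as the object.

0.346 cm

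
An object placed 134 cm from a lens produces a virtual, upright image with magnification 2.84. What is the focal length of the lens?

m = −d_i/d_o ⇒ d_i = −m·d_o = −(+2.84)·(134) = -380.6 cm.
1/f = 1/d_o + 1/d_i = 1/(134) + 1/(-380.6) = 0.004835, so f = 207 cm.
Since f is positive, the lens is converging.

f = 207 cm (converging)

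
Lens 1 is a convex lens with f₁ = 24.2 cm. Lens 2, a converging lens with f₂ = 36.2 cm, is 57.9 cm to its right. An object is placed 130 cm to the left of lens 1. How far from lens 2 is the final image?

127 cm

Lens 1: 1/d_i1 = 1/f₁ − 1/d_o1 = 1/(24.2) − 1/(130) = 0.03363, so d_i1 = 29.74 cm.
The intermediate image is 29.74 cm to the right of lens 1, which is 57.9 − (29.74) = 28.16 cm to the left of lens 2, so d_o2 = +28.16 cm.
Lens 2: 1/d_i2 = 1/f₂ − 1/d_o2 = 1/(36.2) − 1/(28.16) = -0.007887, so d_i2 = -127 cm.
The final image is virtual, 127 cm to the left of lens 2 (overall magnification ≈ -1.0).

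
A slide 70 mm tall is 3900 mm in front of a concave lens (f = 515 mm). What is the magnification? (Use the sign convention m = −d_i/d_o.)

For a concave lens, f = -515 mm.
1/d_i = 1/f − 1/d_o = 1/(-515.0) − 1/(3900) = -0.002198, so d_i = -454.9 mm.
m = −d_i/d_o = −(-454.9)/(3900) = +0.117.
The image is virtual, upright and reduced, on the same side as the object.

m = +0.117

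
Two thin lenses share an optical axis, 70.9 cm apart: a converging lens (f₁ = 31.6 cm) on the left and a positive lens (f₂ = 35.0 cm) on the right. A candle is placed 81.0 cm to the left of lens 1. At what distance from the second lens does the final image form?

Lens 1: 1/d_i1 = 1/f₁ − 1/d_o1 = 1/(31.6) − 1/(81.0) = 0.01930, so d_i1 = 51.81 cm.
The intermediate image is 51.81 cm to the right of lens 1, which is 70.9 − (51.81) = 19.09 cm to the left of lens 2, so d_o2 = +19.09 cm.
Lens 2: 1/d_i2 = 1/f₂ − 1/d_o2 = 1/(35.0) − 1/(19.09) = -0.02381, so d_i2 = -42.0 cm.
The final image is virtual, 42.0 cm to the left of lens 2 (overall magnification ≈ -1.4).

42.0 cm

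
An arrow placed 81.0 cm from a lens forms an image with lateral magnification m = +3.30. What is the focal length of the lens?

f = 116 cm (converging)

m = −d_i/d_o ⇒ d_i = −m·d_o = −(+3.30)·(81.0) = -267.3 cm.
1/f = 1/d_o + 1/d_i = 1/(81.0) + 1/(-267.3) = 0.008605, so f = 116 cm.
Since f is positive, the lens is converging.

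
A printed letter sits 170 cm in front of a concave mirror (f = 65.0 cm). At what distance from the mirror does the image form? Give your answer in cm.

Mirror equation: 1/d_i = 1/f − 1/d_o = 1/(65.00) − 1/(170) = 0.01538 − 0.005882 = 0.009502, so d_i = 105 cm.
The image is real, inverted and reduced, in front of the mirror.

105 cm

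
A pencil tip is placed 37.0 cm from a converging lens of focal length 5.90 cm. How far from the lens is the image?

Thin-lens equation: 1/q = 1/f − 1/p = 1/(5.900) − 1/(37.0) = 0.1695 − 0.02703 = 0.1425, so q = 7.02 cm.
The image is real, inverted and reduced, on the far side of the lens.

7.02 cm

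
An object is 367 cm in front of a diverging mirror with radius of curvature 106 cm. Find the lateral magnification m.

m = +0.126

f = R/2 = 106/2 = 53.00 cm; for a diverging mirror, f = -53.00 cm.
1/d_i = 1/f − 1/d_o = 1/(-53.00) − 1/(367) = -0.02159, so d_i = -46.31 cm.
m = −d_i/d_o = −(-46.31)/(367) = +0.126.
The image is virtual, upright and reduced, behind the mirror.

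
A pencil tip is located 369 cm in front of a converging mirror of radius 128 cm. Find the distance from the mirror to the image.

f = R/2 = 128/2 = 64.00 cm.
Mirror equation: 1/d_i = 1/f − 1/d_o = 1/(64.00) − 1/(369) = 0.01562 − 0.002710 = 0.01291, so d_i = 77.4 cm.
The image is real, inverted and reduced, in front of the mirror.

77.4 cm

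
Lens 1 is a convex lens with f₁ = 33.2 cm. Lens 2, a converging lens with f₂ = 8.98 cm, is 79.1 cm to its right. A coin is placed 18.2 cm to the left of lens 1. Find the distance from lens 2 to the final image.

Lens 1: 1/d_i1 = 1/f₁ − 1/d_o1 = 1/(33.2) − 1/(18.2) = -0.02482, so d_i1 = -40.28 cm.
The intermediate image is 40.28 cm to the left of lens 1 (virtual), which is 79.1 − (-40.28) = 119.4 cm to the left of lens 2, so d_o2 = +119.4 cm.
Lens 2: 1/d_i2 = 1/f₂ − 1/d_o2 = 1/(8.98) − 1/(119.4) = 0.1030, so d_i2 = 9.71 cm.
The final image is real, 9.71 cm to the right of lens 2 (overall magnification ≈ -0.18).

9.71 cm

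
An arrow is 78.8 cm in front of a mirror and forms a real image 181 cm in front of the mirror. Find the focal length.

f = 54.9 cm (concave)

Real image ⇒ d_i = +181 cm.
1/f = 1/d_o + 1/d_i = 1/(78.8) + 1/(181) = 0.01822, so f = 54.9 cm.
Since f is positive, the mirror is concave.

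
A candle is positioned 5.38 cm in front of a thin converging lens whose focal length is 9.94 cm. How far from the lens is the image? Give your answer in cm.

11.7 cm

Thin-lens equation: 1/q = 1/f − 1/p = 1/(9.940) − 1/(5.38) = 0.1006 − 0.1859 = -0.08527, so q = -11.7 cm.
The image is virtual, upright and enlarged, on the same side as the object.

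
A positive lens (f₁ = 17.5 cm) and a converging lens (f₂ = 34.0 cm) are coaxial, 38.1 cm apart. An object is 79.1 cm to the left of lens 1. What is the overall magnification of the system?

Lens 1: 1/d_i1 = 1/(17.5) − 1/(79.1) = 0.04450, so d_i1 = 22.47 cm; m₁ = −d_i1/d_o1 = -0.2841.
d_o2 = 38.1 − (22.47) = 15.63 cm.
Lens 2: 1/d_i2 = 1/(34.0) − 1/(15.63) = -0.03457, so d_i2 = -28.93 cm; m₂ = −d_i2/d_o2 = +1.851.
m = m₁·m₂ = (-0.2841)(+1.851) = -0.526.

m = -0.526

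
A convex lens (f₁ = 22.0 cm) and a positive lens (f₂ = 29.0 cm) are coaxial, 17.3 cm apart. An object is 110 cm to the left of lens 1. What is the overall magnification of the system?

m = -0.185

Lens 1: 1/d_i1 = 1/(22.0) − 1/(110) = 0.03636, so d_i1 = 27.50 cm; m₁ = −d_i1/d_o1 = -0.2500.
d_o2 = 17.3 − (27.50) = -10.20 cm (virtual object).
Lens 2: 1/d_i2 = 1/(29.0) − 1/(-10.20) = 0.1325, so d_i2 = 7.546 cm; m₂ = −d_i2/d_o2 = +0.7398.
m = m₁·m₂ = (-0.2500)(+0.7398) = -0.185.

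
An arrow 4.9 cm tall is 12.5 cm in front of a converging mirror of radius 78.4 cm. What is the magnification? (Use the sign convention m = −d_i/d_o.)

f = R/2 = 78.4/2 = 39.20 cm.
1/d_i = 1/f − 1/d_o = 1/(39.20) − 1/(12.5) = -0.05449, so d_i = -18.35 cm.
m = −d_i/d_o = −(-18.35)/(12.5) = +1.47.
The image is virtual, upright and enlarged, behind the mirror.

m = +1.47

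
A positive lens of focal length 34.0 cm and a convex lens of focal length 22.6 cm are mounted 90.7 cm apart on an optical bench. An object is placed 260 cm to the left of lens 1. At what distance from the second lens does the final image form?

Lens 1: 1/d_i1 = 1/f₁ − 1/d_o1 = 1/(34.0) − 1/(260) = 0.02557, so d_i1 = 39.12 cm.
The intermediate image is 39.12 cm to the right of lens 1, which is 90.7 − (39.12) = 51.58 cm to the left of lens 2, so d_o2 = +51.58 cm.
Lens 2: 1/d_i2 = 1/f₂ − 1/d_o2 = 1/(22.6) − 1/(51.58) = 0.02486, so d_i2 = 40.2 cm.
The final image is real, 40.2 cm to the right of lens 2 (overall magnification ≈ 0.12).

40.2 cm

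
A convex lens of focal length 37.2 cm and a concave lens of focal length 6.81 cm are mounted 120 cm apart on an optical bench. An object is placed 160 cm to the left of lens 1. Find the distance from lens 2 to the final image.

Lens 1: 1/d_i1 = 1/f₁ − 1/d_o1 = 1/(37.2) − 1/(160) = 0.02063, so d_i1 = 48.47 cm.
The intermediate image is 48.47 cm to the right of lens 1, which is 120 − (48.47) = 71.53 cm to the left of lens 2, so d_o2 = +71.53 cm.
Lens 2 is diverging, so f₂ = −6.81 cm.
Lens 2: 1/d_i2 = 1/f₂ − 1/d_o2 = 1/(-6.81) − 1/(71.53) = -0.1608, so d_i2 = -6.22 cm.
The final image is virtual, 6.22 cm to the left of lens 2 (overall magnification ≈ -0.026).

6.22 cm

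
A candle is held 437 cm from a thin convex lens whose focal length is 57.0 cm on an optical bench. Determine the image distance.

65.5 cm

Thin-lens equation: 1/d_i = 1/f − 1/d_o = 1/(57.00) − 1/(437) = 0.01754 − 0.002288 = 0.01526, so d_i = 65.5 cm.
The image is real, inverted and reduced, on the far side of the lens.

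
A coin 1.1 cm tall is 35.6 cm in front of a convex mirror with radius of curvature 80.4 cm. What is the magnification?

m = +0.530

f = R/2 = 80.4/2 = 40.20 cm; for a convex mirror, f = -40.20 cm.
1/d_i = 1/f − 1/d_o = 1/(-40.20) − 1/(35.6) = -0.05297, so d_i = -18.88 cm.
m = −d_i/d_o = −(-18.88)/(35.6) = +0.530.
The image is virtual, upright and reduced, behind the mirror.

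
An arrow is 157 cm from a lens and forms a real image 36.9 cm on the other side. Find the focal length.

f = 29.9 cm (converging)

Real image ⇒ d_i = +36.9 cm.
1/f = 1/d_o + 1/d_i = 1/(157) + 1/(36.9) = 0.03347, so f = 29.9 cm.
Since f is positive, the lens is converging.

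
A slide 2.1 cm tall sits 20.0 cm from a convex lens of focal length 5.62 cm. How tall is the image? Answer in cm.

0.821 cm

1/d_i = 1/f − 1/d_o = 1/(5.620) − 1/(20.0) = 0.1279, so d_i = 7.816 cm.
m = −d_i/d_o = -0.3908.
|h_i| = |m|·h_o = 0.3908 × 2.1 = 0.821 cm. The image is real, inverted and reduced, on the far side of the lens.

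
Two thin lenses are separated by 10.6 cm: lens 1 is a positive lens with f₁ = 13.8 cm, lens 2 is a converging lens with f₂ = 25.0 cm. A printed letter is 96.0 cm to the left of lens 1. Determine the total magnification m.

m = -0.138

Lens 1: 1/d_i1 = 1/(13.8) − 1/(96.0) = 0.06205, so d_i1 = 16.12 cm; m₁ = −d_i1/d_o1 = -0.1679.
d_o2 = 10.6 − (16.12) = -5.520 cm (virtual object).
Lens 2: 1/d_i2 = 1/(25.0) − 1/(-5.520) = 0.2212, so d_i2 = 4.522 cm; m₂ = −d_i2/d_o2 = +0.8191.
m = m₁·m₂ = (-0.1679)(+0.8191) = -0.138.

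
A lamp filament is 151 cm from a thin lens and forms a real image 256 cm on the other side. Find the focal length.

Real image ⇒ d_i = +256 cm.
1/f = 1/d_o + 1/d_i = 1/(151) + 1/(256) = 0.01053, so f = 95.0 cm.
Since f is positive, the thin lens is converging.

f = 95.0 cm (converging)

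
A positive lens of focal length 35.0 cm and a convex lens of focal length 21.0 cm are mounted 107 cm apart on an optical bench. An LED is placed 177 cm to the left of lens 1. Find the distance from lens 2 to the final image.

31.4 cm

Lens 1: 1/d_i1 = 1/f₁ − 1/d_o1 = 1/(35.0) − 1/(177) = 0.02292, so d_i1 = 43.63 cm.
The intermediate image is 43.63 cm to the right of lens 1, which is 107 − (43.63) = 63.37 cm to the left of lens 2, so d_o2 = +63.37 cm.
Lens 2: 1/d_i2 = 1/f₂ − 1/d_o2 = 1/(21.0) − 1/(63.37) = 0.03184, so d_i2 = 31.4 cm.
The final image is real, 31.4 cm to the right of lens 2 (overall magnification ≈ 0.12).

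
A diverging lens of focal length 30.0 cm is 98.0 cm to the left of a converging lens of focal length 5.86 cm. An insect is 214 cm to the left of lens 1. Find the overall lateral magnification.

m = -0.00608

f₁ = −30.0 cm (diverging).
Lens 1: 1/d_i1 = 1/(-30.0) − 1/(214) = -0.03801, so d_i1 = -26.31 cm; m₁ = −d_i1/d_o1 = +0.1229.
d_o2 = 98.0 − (-26.31) = 124.3 cm.
Lens 2: 1/d_i2 = 1/(5.86) − 1/(124.3) = 0.1626, so d_i2 = 6.150 cm; m₂ = −d_i2/d_o2 = -0.04948.
m = m₁·m₂ = (+0.1229)(-0.04948) = -0.00608.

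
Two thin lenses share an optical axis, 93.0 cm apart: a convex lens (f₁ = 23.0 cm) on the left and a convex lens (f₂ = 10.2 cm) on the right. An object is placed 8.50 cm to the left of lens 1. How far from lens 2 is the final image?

11.3 cm

Lens 1: 1/d_i1 = 1/f₁ − 1/d_o1 = 1/(23.0) − 1/(8.50) = -0.07417, so d_i1 = -13.48 cm.
The intermediate image is 13.48 cm to the left of lens 1 (virtual), which is 93.0 − (-13.48) = 106.5 cm to the left of lens 2, so d_o2 = +106.5 cm.
Lens 2: 1/d_i2 = 1/f₂ − 1/d_o2 = 1/(10.2) − 1/(106.5) = 0.08865, so d_i2 = 11.3 cm.
The final image is real, 11.3 cm to the right of lens 2 (overall magnification ≈ -0.17).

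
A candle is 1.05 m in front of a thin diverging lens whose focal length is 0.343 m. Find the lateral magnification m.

m = +0.246

For a diverging lens, f = -0.343 m.
1/d_i = 1/f − 1/d_o = 1/(-0.3430) − 1/(1.05) = -3.868, so d_i = -0.2585 m.
m = −d_i/d_o = −(-0.2585)/(1.05) = +0.246.
The image is virtual, upright and reduced, on the same side as the object.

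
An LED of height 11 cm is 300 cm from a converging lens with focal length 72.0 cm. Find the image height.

1/d_i = 1/f − 1/d_o = 1/(72.00) − 1/(300) = 0.01056, so d_i = 94.74 cm.
m = −d_i/d_o = -0.3158.
|h_i| = |m|·h_o = 0.3158 × 11 = 3.47 cm. The image is real, inverted and reduced, on the far side of the lens.

3.47 cm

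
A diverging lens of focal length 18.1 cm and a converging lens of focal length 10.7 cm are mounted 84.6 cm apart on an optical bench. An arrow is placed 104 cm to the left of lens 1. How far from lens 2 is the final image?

Lens 1 is diverging, so f₁ = −18.1 cm.
Lens 1: 1/d_i1 = 1/f₁ − 1/d_o1 = 1/(-18.1) − 1/(104) = -0.06486, so d_i1 = -15.42 cm.
The intermediate image is 15.42 cm to the left of lens 1 (virtual), which is 84.6 − (-15.42) = 100.0 cm to the left of lens 2, so d_o2 = +100.0 cm.
Lens 2: 1/d_i2 = 1/f₂ − 1/d_o2 = 1/(10.7) − 1/(100.0) = 0.08346, so d_i2 = 12.0 cm.
The final image is real, 12.0 cm to the right of lens 2 (overall magnification ≈ -0.018).

12.0 cm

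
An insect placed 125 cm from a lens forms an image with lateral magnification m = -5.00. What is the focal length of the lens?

f = 104 cm (converging)

m = −d_i/d_o ⇒ d_i = −m·d_o = −(-5.00)·(125) = 625.0 cm.
1/f = 1/d_o + 1/d_i = 1/(125) + 1/(625.0) = 0.009600, so f = 104 cm.
Since f is positive, the lens is converging.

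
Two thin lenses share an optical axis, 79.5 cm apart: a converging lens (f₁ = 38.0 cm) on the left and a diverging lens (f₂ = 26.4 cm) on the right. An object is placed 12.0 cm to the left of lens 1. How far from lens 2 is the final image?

Lens 1: 1/d_i1 = 1/f₁ − 1/d_o1 = 1/(38.0) − 1/(12.0) = -0.05702, so d_i1 = -17.54 cm.
The intermediate image is 17.54 cm to the left of lens 1 (virtual), which is 79.5 − (-17.54) = 97.04 cm to the left of lens 2, so d_o2 = +97.04 cm.
Lens 2 is diverging, so f₂ = −26.4 cm.
Lens 2: 1/d_i2 = 1/f₂ − 1/d_o2 = 1/(-26.4) − 1/(97.04) = -0.04818, so d_i2 = -20.8 cm.
The final image is virtual, 20.8 cm to the left of lens 2 (overall magnification ≈ 0.31).

20.8 cm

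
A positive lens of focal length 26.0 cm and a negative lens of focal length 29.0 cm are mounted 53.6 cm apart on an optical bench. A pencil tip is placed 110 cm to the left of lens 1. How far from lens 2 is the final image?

11.7 cm

Lens 1: 1/d_i1 = 1/f₁ − 1/d_o1 = 1/(26.0) − 1/(110) = 0.02937, so d_i1 = 34.05 cm.
The intermediate image is 34.05 cm to the right of lens 1, which is 53.6 − (34.05) = 19.55 cm to the left of lens 2, so d_o2 = +19.55 cm.
Lens 2 is diverging, so f₂ = −29.0 cm.
Lens 2: 1/d_i2 = 1/f₂ − 1/d_o2 = 1/(-29.0) − 1/(19.55) = -0.08563, so d_i2 = -11.7 cm.
The final image is virtual, 11.7 cm to the left of lens 2 (overall magnification ≈ -0.18).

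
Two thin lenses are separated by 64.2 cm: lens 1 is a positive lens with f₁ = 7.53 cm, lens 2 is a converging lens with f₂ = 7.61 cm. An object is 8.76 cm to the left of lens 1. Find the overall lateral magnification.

Lens 1: 1/d_i1 = 1/(7.53) − 1/(8.76) = 0.01865, so d_i1 = 53.63 cm; m₁ = −d_i1/d_o1 = -6.122.
d_o2 = 64.2 − (53.63) = 10.57 cm.
Lens 2: 1/d_i2 = 1/(7.61) − 1/(10.57) = 0.03680, so d_i2 = 27.17 cm; m₂ = −d_i2/d_o2 = -2.571.
m = m₁·m₂ = (-6.122)(-2.571) = +15.7.

m = +15.7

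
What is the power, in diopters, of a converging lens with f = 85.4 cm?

f = 85.4 cm = 0.854 m.
P = 1/f = 1/(0.854 m) = +1.17 D.

P = +1.17 D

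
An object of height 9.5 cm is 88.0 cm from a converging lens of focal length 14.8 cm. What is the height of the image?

1/d_i = 1/f − 1/d_o = 1/(14.80) − 1/(88.0) = 0.05620, so d_i = 17.79 cm.
m = −d_i/d_o = -0.2022.
|h_i| = |m|·h_o = 0.2022 × 9.5 = 1.92 cm. The image is real, inverted and reduced, on the far side of the lens.

1.92 cm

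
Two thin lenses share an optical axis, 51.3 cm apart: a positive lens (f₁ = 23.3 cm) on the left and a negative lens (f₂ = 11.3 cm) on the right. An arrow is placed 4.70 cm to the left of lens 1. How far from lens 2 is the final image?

9.44 cm

Lens 1: 1/d_i1 = 1/f₁ − 1/d_o1 = 1/(23.3) − 1/(4.70) = -0.1698, so d_i1 = -5.888 cm.
The intermediate image is 5.888 cm to the left of lens 1 (virtual), which is 51.3 − (-5.888) = 57.19 cm to the left of lens 2, so d_o2 = +57.19 cm.
Lens 2 is diverging, so f₂ = −11.3 cm.
Lens 2: 1/d_i2 = 1/f₂ − 1/d_o2 = 1/(-11.3) − 1/(57.19) = -0.1060, so d_i2 = -9.44 cm.
The final image is virtual, 9.44 cm to the left of lens 2 (overall magnification ≈ 0.21).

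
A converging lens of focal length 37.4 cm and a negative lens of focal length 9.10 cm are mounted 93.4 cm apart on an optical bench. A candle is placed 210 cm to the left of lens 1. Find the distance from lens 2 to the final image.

Lens 1: 1/d_i1 = 1/f₁ − 1/d_o1 = 1/(37.4) − 1/(210) = 0.02198, so d_i1 = 45.50 cm.
The intermediate image is 45.50 cm to the right of lens 1, which is 93.4 − (45.50) = 47.90 cm to the left of lens 2, so d_o2 = +47.90 cm.
Lens 2 is diverging, so f₂ = −9.10 cm.
Lens 2: 1/d_i2 = 1/f₂ − 1/d_o2 = 1/(-9.10) − 1/(47.90) = -0.1308, so d_i2 = -7.65 cm.
The final image is virtual, 7.65 cm to the left of lens 2 (overall magnification ≈ -0.035).

7.65 cm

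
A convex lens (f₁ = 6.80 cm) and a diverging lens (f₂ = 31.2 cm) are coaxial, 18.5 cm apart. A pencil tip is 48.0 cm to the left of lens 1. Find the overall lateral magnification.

Lens 1: 1/d_i1 = 1/(6.80) − 1/(48.0) = 0.1262, so d_i1 = 7.922 cm; m₁ = −d_i1/d_o1 = -0.1650.
d_o2 = 18.5 − (7.922) = 10.58 cm.
f₂ = −31.2 cm (diverging).
Lens 2: 1/d_i2 = 1/(-31.2) − 1/(10.58) = -0.1266, so d_i2 = -7.901 cm; m₂ = −d_i2/d_o2 = +0.7468.
m = m₁·m₂ = (-0.1650)(+0.7468) = -0.123.

m = -0.123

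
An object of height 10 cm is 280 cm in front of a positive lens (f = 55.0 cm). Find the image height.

2.44 cm

1/d_i = 1/f − 1/d_o = 1/(55.00) − 1/(280) = 0.01461, so d_i = 68.44 cm.
m = −d_i/d_o = -0.2444.
|h_i| = |m|·h_o = 0.2444 × 10 = 2.44 cm. The image is real, inverted and reduced, on the far side of the lens.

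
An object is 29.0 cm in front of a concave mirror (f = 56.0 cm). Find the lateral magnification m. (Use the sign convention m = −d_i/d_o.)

1/d_i = 1/f − 1/d_o = 1/(56.00) − 1/(29.0) = -0.01663, so d_i = -60.15 cm.
m = −d_i/d_o = −(-60.15)/(29.0) = +2.07.
The image is virtual, upright and enlarged, behind the mirror.

m = +2.07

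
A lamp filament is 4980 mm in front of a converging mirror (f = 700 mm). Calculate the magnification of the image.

1/d_i = 1/f − 1/d_o = 1/(700.0) − 1/(4980) = 0.001228, so d_i = 814.5 mm.
m = −d_i/d_o = −(814.5)/(4980) = -0.164.
The image is real, inverted and reduced, in front of the mirror.

m = -0.164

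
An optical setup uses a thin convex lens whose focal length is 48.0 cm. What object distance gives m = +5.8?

m = −d_i/d_o ⇒ d_i = −m·d_o.
1/f = 1/d_o + 1/d_i = 1/d_o − 1/(m·d_o) = (1 − 1/m)/d_o, so d_o = f(1 − 1/m) = (48.00)(1 − 1/(+5.8)) = 39.7 cm.

39.7 cm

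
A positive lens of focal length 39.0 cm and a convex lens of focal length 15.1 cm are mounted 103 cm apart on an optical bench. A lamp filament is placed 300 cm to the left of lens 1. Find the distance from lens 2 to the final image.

Lens 1: 1/d_i1 = 1/f₁ − 1/d_o1 = 1/(39.0) − 1/(300) = 0.02231, so d_i1 = 44.83 cm.
The intermediate image is 44.83 cm to the right of lens 1, which is 103 − (44.83) = 58.17 cm to the left of lens 2, so d_o2 = +58.17 cm.
Lens 2: 1/d_i2 = 1/f₂ − 1/d_o2 = 1/(15.1) − 1/(58.17) = 0.04903, so d_i2 = 20.4 cm.
The final image is real, 20.4 cm to the right of lens 2 (overall magnification ≈ 0.052).

20.4 cm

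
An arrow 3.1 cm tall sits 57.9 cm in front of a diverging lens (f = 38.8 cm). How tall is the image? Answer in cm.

For a diverging lens, f = -38.8 cm.
1/d_i = 1/f − 1/d_o = 1/(-38.80) − 1/(57.9) = -0.04304, so d_i = -23.23 cm.
m = −d_i/d_o = +0.4012.
|h_i| = |m|·h_o = 0.4012 × 3.1 = 1.24 cm. The image is virtual, upright and reduced, on the same side as the object.

1.24 cm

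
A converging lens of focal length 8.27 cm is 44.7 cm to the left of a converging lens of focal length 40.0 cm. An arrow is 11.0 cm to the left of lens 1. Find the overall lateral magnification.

m = -4.23

Lens 1: 1/d_i1 = 1/(8.27) − 1/(11.0) = 0.03001, so d_i1 = 33.32 cm; m₁ = −d_i1/d_o1 = -3.029.
d_o2 = 44.7 − (33.32) = 11.38 cm.
Lens 2: 1/d_i2 = 1/(40.0) − 1/(11.38) = -0.06287, so d_i2 = -15.90 cm; m₂ = −d_i2/d_o2 = +1.398.
m = m₁·m₂ = (-3.029)(+1.398) = -4.23.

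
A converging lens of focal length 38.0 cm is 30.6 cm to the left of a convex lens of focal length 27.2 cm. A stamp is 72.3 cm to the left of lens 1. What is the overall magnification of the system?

Lens 1: 1/d_i1 = 1/(38.0) − 1/(72.3) = 0.01248, so d_i1 = 80.10 cm; m₁ = −d_i1/d_o1 = -1.108.
d_o2 = 30.6 − (80.10) = -49.50 cm (virtual object).
Lens 2: 1/d_i2 = 1/(27.2) − 1/(-49.50) = 0.05697, so d_i2 = 17.55 cm; m₂ = −d_i2/d_o2 = +0.3546.
m = m₁·m₂ = (-1.108)(+0.3546) = -0.393.

m = -0.393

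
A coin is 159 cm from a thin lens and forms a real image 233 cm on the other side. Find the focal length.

f = 94.5 cm (converging)

Real image ⇒ d_i = +233 cm.
1/f = 1/d_o + 1/d_i = 1/(159) + 1/(233) = 0.01058, so f = 94.5 cm.
Since f is positive, the thin lens is converging.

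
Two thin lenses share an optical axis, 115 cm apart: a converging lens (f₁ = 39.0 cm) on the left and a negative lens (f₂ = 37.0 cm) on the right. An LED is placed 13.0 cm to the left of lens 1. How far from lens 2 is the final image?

29.0 cm

Lens 1: 1/d_i1 = 1/f₁ − 1/d_o1 = 1/(39.0) − 1/(13.0) = -0.05128, so d_i1 = -19.50 cm.
The intermediate image is 19.50 cm to the left of lens 1 (virtual), which is 115 − (-19.50) = 134.5 cm to the left of lens 2, so d_o2 = +134.5 cm.
Lens 2 is diverging, so f₂ = −37.0 cm.
Lens 2: 1/d_i2 = 1/f₂ − 1/d_o2 = 1/(-37.0) − 1/(134.5) = -0.03446, so d_i2 = -29.0 cm.
The final image is virtual, 29.0 cm to the left of lens 2 (overall magnification ≈ 0.32).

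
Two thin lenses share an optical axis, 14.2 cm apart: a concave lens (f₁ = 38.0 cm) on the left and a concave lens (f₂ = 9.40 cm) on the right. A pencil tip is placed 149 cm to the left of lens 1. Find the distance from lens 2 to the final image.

Lens 1 is diverging, so f₁ = −38.0 cm.
Lens 1: 1/d_i1 = 1/f₁ − 1/d_o1 = 1/(-38.0) − 1/(149) = -0.03303, so d_i1 = -30.28 cm.
The intermediate image is 30.28 cm to the left of lens 1 (virtual), which is 14.2 − (-30.28) = 44.48 cm to the left of lens 2, so d_o2 = +44.48 cm.
Lens 2 is diverging, so f₂ = −9.40 cm.
Lens 2: 1/d_i2 = 1/f₂ − 1/d_o2 = 1/(-9.40) − 1/(44.48) = -0.1289, so d_i2 = -7.76 cm.
The final image is virtual, 7.76 cm to the left of lens 2 (overall magnification ≈ 0.035).

7.76 cm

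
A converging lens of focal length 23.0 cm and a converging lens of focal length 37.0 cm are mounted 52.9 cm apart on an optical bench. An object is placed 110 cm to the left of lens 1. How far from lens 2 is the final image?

Lens 1: 1/d_i1 = 1/f₁ − 1/d_o1 = 1/(23.0) − 1/(110) = 0.03439, so d_i1 = 29.08 cm.
The intermediate image is 29.08 cm to the right of lens 1, which is 52.9 − (29.08) = 23.82 cm to the left of lens 2, so d_o2 = +23.82 cm.
Lens 2: 1/d_i2 = 1/f₂ − 1/d_o2 = 1/(37.0) − 1/(23.82) = -0.01495, so d_i2 = -66.9 cm.
The final image is virtual, 66.9 cm to the left of lens 2 (overall magnification ≈ -0.74).

66.9 cm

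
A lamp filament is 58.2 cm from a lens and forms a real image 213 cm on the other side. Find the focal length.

Real image ⇒ d_i = +213 cm.
1/f = 1/d_o + 1/d_i = 1/(58.2) + 1/(213) = 0.02188, so f = 45.7 cm.
Since f is positive, the lens is converging.

f = 45.7 cm (converging)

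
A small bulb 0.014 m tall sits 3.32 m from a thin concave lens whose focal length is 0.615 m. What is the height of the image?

For a concave lens, f = -0.615 m.
1/d_i = 1/f − 1/d_o = 1/(-0.6150) − 1/(3.32) = -1.927, so d_i = -0.5189 m.
m = −d_i/d_o = +0.1563.
|h_i| = |m|·h_o = 0.1563 × 0.014 = 0.00219 m. The image is virtual, upright and reduced, on the same side as the object.

0.00219 m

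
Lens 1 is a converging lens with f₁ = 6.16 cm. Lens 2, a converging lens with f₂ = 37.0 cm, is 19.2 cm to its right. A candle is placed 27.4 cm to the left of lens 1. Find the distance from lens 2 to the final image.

16.2 cm

Lens 1: 1/d_i1 = 1/f₁ − 1/d_o1 = 1/(6.16) − 1/(27.4) = 0.1258, so d_i1 = 7.947 cm.
The intermediate image is 7.947 cm to the right of lens 1, which is 19.2 − (7.947) = 11.25 cm to the left of lens 2, so d_o2 = +11.25 cm.
Lens 2: 1/d_i2 = 1/f₂ − 1/d_o2 = 1/(37.0) − 1/(11.25) = -0.06186, so d_i2 = -16.2 cm.
The final image is virtual, 16.2 cm to the left of lens 2 (overall magnification ≈ -0.42).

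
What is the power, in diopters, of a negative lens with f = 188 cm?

P = -0.532 D

For a negative lens, f = −188 cm.
f = -188 cm = -1.88 m.
P = 1/f = 1/(-1.88 m) = -0.532 D.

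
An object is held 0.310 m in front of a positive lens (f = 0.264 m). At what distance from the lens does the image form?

1.78 m

Thin-lens equation: 1/v = 1/f − 1/u = 1/(0.2640) − 1/(0.310) = 3.788 − 3.226 = 0.5621, so v = 1.78 m.
The image is real, inverted and enlarged, on the far side of the lens.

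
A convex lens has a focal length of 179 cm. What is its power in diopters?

f = 179 cm = 1.79 m.
P = 1/f = 1/(1.79 m) = +0.559 D.

P = +0.559 D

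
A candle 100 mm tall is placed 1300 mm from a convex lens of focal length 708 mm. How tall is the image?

1/d_i = 1/f − 1/d_o = 1/(708.0) − 1/(1300) = 0.0006432, so d_i = 1555 mm.
m = −d_i/d_o = -1.196.
|h_i| = |m|·h_o = 1.196 × 100 = 120 mm. The image is real, inverted and enlarged, on the far side of the lens.

120 mm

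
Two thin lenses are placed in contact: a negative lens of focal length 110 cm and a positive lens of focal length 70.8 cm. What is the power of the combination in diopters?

P = +0.503 D

P₁ = 1/f₁ = 1/(-1.10 m) = -0.9091 D; P₂ = 1/f₂ = 1/(0.708 m) = +1.412 D.
For thin lenses in contact, P = P₁ + P₂ = (-0.9091) + (+1.412) = +0.503 D.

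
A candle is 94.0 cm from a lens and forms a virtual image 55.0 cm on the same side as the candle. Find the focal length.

f = -133 cm (diverging)

Virtual image ⇒ d_i = −55.0 cm.
1/f = 1/d_o + 1/d_i = 1/(94.0) + 1/(-55.0) = -0.007544, so f = -133 cm.
Since f is negative, the lens is diverging.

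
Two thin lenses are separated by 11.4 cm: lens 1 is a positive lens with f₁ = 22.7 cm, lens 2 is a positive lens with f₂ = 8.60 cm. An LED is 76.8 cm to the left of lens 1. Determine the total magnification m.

Lens 1: 1/d_i1 = 1/(22.7) − 1/(76.8) = 0.03103, so d_i1 = 32.22 cm; m₁ = −d_i1/d_o1 = -0.4195.
d_o2 = 11.4 − (32.22) = -20.82 cm (virtual object).
Lens 2: 1/d_i2 = 1/(8.60) − 1/(-20.82) = 0.1643, so d_i2 = 6.086 cm; m₂ = −d_i2/d_o2 = +0.2923.
m = m₁·m₂ = (-0.4195)(+0.2923) = -0.123.

m = -0.123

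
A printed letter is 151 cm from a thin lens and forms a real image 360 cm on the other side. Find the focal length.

f = 106 cm (converging)

Real image ⇒ d_i = +360 cm.
1/f = 1/d_o + 1/d_i = 1/(151) + 1/(360) = 0.009400, so f = 106 cm.
Since f is positive, the thin lens is converging.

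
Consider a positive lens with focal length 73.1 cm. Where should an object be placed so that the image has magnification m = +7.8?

63.7 cm

m = −d_i/d_o ⇒ d_i = −m·d_o.
1/f = 1/d_o + 1/d_i = 1/d_o − 1/(m·d_o) = (1 − 1/m)/d_o, so d_o = f(1 − 1/m) = (73.10)(1 − 1/(+7.8)) = 63.7 cm.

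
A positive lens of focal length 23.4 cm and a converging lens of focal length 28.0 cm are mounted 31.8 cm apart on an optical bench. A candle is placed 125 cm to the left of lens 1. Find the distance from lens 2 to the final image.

Lens 1: 1/d_i1 = 1/f₁ − 1/d_o1 = 1/(23.4) − 1/(125) = 0.03474, so d_i1 = 28.79 cm.
The intermediate image is 28.79 cm to the right of lens 1, which is 31.8 − (28.79) = 3.010 cm to the left of lens 2, so d_o2 = +3.010 cm.
Lens 2: 1/d_i2 = 1/f₂ − 1/d_o2 = 1/(28.0) − 1/(3.010) = -0.2965, so d_i2 = -3.37 cm.
The final image is virtual, 3.37 cm to the left of lens 2 (overall magnification ≈ -0.26).

3.37 cm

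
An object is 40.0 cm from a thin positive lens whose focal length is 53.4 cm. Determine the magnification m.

m = +3.99

1/d_i = 1/f − 1/d_o = 1/(53.40) − 1/(40.0) = -0.006273, so d_i = -159.4 cm.
m = −d_i/d_o = −(-159.4)/(40.0) = +3.99.
The image is virtual, upright and enlarged, on the same side as the object.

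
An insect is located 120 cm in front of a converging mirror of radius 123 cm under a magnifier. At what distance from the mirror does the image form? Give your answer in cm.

f = R/2 = 123/2 = 61.50 cm.
Mirror equation: 1/s_i = 1/f − 1/s_o = 1/(61.50) − 1/(120) = 0.01626 − 0.008333 = 0.007927, so s_i = 126 cm.
The image is real, inverted and enlarged, in front of the mirror.

126 cm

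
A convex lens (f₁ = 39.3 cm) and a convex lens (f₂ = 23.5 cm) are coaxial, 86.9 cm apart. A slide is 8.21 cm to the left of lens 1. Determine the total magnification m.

m = -0.403

Lens 1: 1/d_i1 = 1/(39.3) − 1/(8.21) = -0.09636, so d_i1 = -10.38 cm; m₁ = −d_i1/d_o1 = +1.264.
d_o2 = 86.9 − (-10.38) = 97.28 cm.
Lens 2: 1/d_i2 = 1/(23.5) − 1/(97.28) = 0.03227, so d_i2 = 30.99 cm; m₂ = −d_i2/d_o2 = -0.3185.
m = m₁·m₂ = (+1.264)(-0.3185) = -0.403.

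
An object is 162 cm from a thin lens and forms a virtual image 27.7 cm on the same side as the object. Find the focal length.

f = -33.4 cm (diverging)

Virtual image ⇒ d_i = −27.7 cm.
1/f = 1/d_o + 1/d_i = 1/(162) + 1/(-27.7) = -0.02993, so f = -33.4 cm.
Since f is negative, the thin lens is diverging.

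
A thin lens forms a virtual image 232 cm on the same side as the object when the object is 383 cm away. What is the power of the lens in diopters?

P = -0.170 D

Virtual image ⇒ d_i = −232 cm.
1/f = 1/d_o + 1/d_i = 1/(383) + 1/(-232) = -0.001699 cm⁻¹.
f = -588.5 cm = -5.885 m, so P = 1/f = -0.170 D.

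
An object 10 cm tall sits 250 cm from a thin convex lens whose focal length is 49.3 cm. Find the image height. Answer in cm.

1/d_i = 1/f − 1/d_o = 1/(49.30) − 1/(250) = 0.01628, so d_i = 61.41 cm.
m = −d_i/d_o = -0.2456.
|h_i| = |m|·h_o = 0.2456 × 10 = 2.46 cm. The image is real, inverted and reduced, on the far side of the lens.

2.46 cm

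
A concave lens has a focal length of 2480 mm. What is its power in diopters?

For a concave lens, f = −2480 mm.
f = -248 cm = -2.48 m.
P = 1/f = 1/(-2.48 m) = -0.403 D.

P = -0.403 D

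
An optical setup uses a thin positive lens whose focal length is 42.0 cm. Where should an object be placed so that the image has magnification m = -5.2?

50.1 cm

m = −d_i/d_o ⇒ d_i = −m·d_o.
1/f = 1/d_o + 1/d_i = 1/d_o − 1/(m·d_o) = (1 − 1/m)/d_o, so d_o = f(1 − 1/m) = (42.00)(1 − 1/(-5.2)) = 50.1 cm.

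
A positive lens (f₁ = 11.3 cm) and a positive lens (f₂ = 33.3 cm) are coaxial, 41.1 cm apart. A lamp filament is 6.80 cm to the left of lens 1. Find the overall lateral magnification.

m = -3.36

Lens 1: 1/d_i1 = 1/(11.3) − 1/(6.80) = -0.05856, so d_i1 = -17.08 cm; m₁ = −d_i1/d_o1 = +2.512.
d_o2 = 41.1 − (-17.08) = 58.18 cm.
Lens 2: 1/d_i2 = 1/(33.3) − 1/(58.18) = 0.01284, so d_i2 = 77.87 cm; m₂ = −d_i2/d_o2 = -1.338.
m = m₁·m₂ = (+2.512)(-1.338) = -3.36.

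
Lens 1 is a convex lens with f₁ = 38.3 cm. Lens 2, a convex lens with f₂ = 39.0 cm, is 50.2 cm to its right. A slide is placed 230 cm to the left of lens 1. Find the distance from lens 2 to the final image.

Lens 1: 1/d_i1 = 1/f₁ − 1/d_o1 = 1/(38.3) − 1/(230) = 0.02176, so d_i1 = 45.95 cm.
The intermediate image is 45.95 cm to the right of lens 1, which is 50.2 − (45.95) = 4.250 cm to the left of lens 2, so d_o2 = +4.250 cm.
Lens 2: 1/d_i2 = 1/f₂ − 1/d_o2 = 1/(39.0) − 1/(4.250) = -0.2097, so d_i2 = -4.77 cm.
The final image is virtual, 4.77 cm to the left of lens 2 (overall magnification ≈ -0.22).

4.77 cm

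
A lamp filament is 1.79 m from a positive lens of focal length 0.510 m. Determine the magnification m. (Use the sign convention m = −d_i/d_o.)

1/d_i = 1/f − 1/d_o = 1/(0.5100) − 1/(1.79) = 1.402, so d_i = 0.7132 m.
m = −d_i/d_o = −(0.7132)/(1.79) = -0.398.
The image is real, inverted and reduced, on the far side of the lens.

m = -0.398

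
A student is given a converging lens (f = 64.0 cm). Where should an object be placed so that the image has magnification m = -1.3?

113 cm

m = −d_i/d_o ⇒ d_i = −m·d_o.
1/f = 1/d_o + 1/d_i = 1/d_o − 1/(m·d_o) = (1 − 1/m)/d_o, so d_o = f(1 − 1/m) = (64.00)(1 − 1/(-1.3)) = 113 cm.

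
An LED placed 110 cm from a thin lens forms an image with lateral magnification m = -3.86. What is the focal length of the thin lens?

f = 87.4 cm (converging)

m = −d_i/d_o ⇒ d_i = −m·d_o = −(-3.86)·(110) = 424.6 cm.
1/f = 1/d_o + 1/d_i = 1/(110) + 1/(424.6) = 0.01145, so f = 87.4 cm.
Since f is positive, the thin lens is converging.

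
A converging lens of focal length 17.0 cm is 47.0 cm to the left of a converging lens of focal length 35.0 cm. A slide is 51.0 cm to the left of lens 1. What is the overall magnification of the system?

m = -1.30

Lens 1: 1/d_i1 = 1/(17.0) − 1/(51.0) = 0.03922, so d_i1 = 25.50 cm; m₁ = −d_i1/d_o1 = -0.5000.
d_o2 = 47.0 − (25.50) = 21.50 cm.
Lens 2: 1/d_i2 = 1/(35.0) − 1/(21.50) = -0.01794, so d_i2 = -55.74 cm; m₂ = −d_i2/d_o2 = +2.593.
m = m₁·m₂ = (-0.5000)(+2.593) = -1.30.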